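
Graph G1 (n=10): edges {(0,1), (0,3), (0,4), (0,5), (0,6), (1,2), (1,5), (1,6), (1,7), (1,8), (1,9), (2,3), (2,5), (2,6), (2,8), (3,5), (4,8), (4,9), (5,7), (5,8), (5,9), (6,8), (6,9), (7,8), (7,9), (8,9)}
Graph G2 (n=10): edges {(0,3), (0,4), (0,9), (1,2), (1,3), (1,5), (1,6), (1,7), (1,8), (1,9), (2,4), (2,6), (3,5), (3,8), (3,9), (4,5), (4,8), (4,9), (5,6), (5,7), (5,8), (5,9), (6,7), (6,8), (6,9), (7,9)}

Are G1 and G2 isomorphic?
Yes, isomorphic

The graphs are isomorphic.
One valid mapping φ: V(G1) → V(G2): 0→4, 1→5, 2→3, 3→0, 4→2, 5→9, 6→8, 7→7, 8→1, 9→6

Verify φ preserves adjacency — for each edge of G1, its image is an edge of G2:
  (0,1) → (φ(0),φ(1)) = (4,5) ∈ E(G2) ✓
  (0,3) → (φ(0),φ(3)) = (0,4) ∈ E(G2) ✓
  (0,4) → (φ(0),φ(4)) = (2,4) ∈ E(G2) ✓
  (0,5) → (φ(0),φ(5)) = (4,9) ∈ E(G2) ✓
  (0,6) → (φ(0),φ(6)) = (4,8) ∈ E(G2) ✓
  (1,2) → (φ(1),φ(2)) = (3,5) ∈ E(G2) ✓
  (1,5) → (φ(1),φ(5)) = (5,9) ∈ E(G2) ✓
  (1,6) → (φ(1),φ(6)) = (5,8) ∈ E(G2) ✓
  (1,7) → (φ(1),φ(7)) = (5,7) ∈ E(G2) ✓
  (1,8) → (φ(1),φ(8)) = (1,5) ∈ E(G2) ✓
  (1,9) → (φ(1),φ(9)) = (5,6) ∈ E(G2) ✓
  (2,3) → (φ(2),φ(3)) = (0,3) ∈ E(G2) ✓
  (2,5) → (φ(2),φ(5)) = (3,9) ∈ E(G2) ✓
  (2,6) → (φ(2),φ(6)) = (3,8) ∈ E(G2) ✓
  (2,8) → (φ(2),φ(8)) = (1,3) ∈ E(G2) ✓
  (3,5) → (φ(3),φ(5)) = (0,9) ∈ E(G2) ✓
  (4,8) → (φ(4),φ(8)) = (1,2) ∈ E(G2) ✓
  (4,9) → (φ(4),φ(9)) = (2,6) ∈ E(G2) ✓
  (5,7) → (φ(5),φ(7)) = (7,9) ∈ E(G2) ✓
  (5,8) → (φ(5),φ(8)) = (1,9) ∈ E(G2) ✓
  (5,9) → (φ(5),φ(9)) = (6,9) ∈ E(G2) ✓
  (6,8) → (φ(6),φ(8)) = (1,8) ∈ E(G2) ✓
  (6,9) → (φ(6),φ(9)) = (6,8) ∈ E(G2) ✓
  (7,8) → (φ(7),φ(8)) = (1,7) ∈ E(G2) ✓
  (7,9) → (φ(7),φ(9)) = (6,7) ∈ E(G2) ✓
  (8,9) → (φ(8),φ(9)) = (1,6) ∈ E(G2) ✓
All 26 edges of G1 map to edges of G2, and |E(G1)| = |E(G2)| = 26, so φ is a bijection on edges as well as vertices. Hence G1 ≅ G2.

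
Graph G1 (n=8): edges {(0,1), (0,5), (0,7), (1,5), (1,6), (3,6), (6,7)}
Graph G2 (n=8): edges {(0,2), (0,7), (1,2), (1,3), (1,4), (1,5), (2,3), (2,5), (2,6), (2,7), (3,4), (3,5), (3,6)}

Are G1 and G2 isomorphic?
No, not isomorphic

The graphs are NOT isomorphic.

Counting triangles (3-cliques): G1 has 1, G2 has 7.
Triangle count is an isomorphism invariant, so differing triangle counts rule out isomorphism.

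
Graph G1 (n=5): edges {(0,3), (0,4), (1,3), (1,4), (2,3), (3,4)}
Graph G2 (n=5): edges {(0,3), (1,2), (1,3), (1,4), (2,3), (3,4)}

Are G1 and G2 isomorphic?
Yes, isomorphic

The graphs are isomorphic.
One valid mapping φ: V(G1) → V(G2): 0→4, 1→2, 2→0, 3→3, 4→1

Verify φ preserves adjacency — for each edge of G1, its image is an edge of G2:
  (0,3) → (φ(0),φ(3)) = (3,4) ∈ E(G2) ✓
  (0,4) → (φ(0),φ(4)) = (1,4) ∈ E(G2) ✓
  (1,3) → (φ(1),φ(3)) = (2,3) ∈ E(G2) ✓
  (1,4) → (φ(1),φ(4)) = (1,2) ∈ E(G2) ✓
  (2,3) → (φ(2),φ(3)) = (0,3) ∈ E(G2) ✓
  (3,4) → (φ(3),φ(4)) = (1,3) ∈ E(G2) ✓
All 6 edges of G1 map to edges of G2, and |E(G1)| = |E(G2)| = 6, so φ is a bijection on edges as well as vertices. Hence G1 ≅ G2.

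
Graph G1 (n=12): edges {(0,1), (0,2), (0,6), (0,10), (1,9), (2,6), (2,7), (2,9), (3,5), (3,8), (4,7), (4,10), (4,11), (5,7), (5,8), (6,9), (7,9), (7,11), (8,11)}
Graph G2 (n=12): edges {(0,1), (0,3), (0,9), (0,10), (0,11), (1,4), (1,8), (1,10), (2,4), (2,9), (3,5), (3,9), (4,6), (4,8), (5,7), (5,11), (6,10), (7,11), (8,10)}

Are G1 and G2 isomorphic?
Yes, isomorphic

The graphs are isomorphic.
One valid mapping φ: V(G1) → V(G2): 0→4, 1→6, 2→1, 3→7, 4→9, 5→11, 6→8, 7→0, 8→5, 9→10, 10→2, 11→3

Verify φ preserves adjacency — for each edge of G1, its image is an edge of G2:
  (0,1) → (φ(0),φ(1)) = (4,6) ∈ E(G2) ✓
  (0,2) → (φ(0),φ(2)) = (1,4) ∈ E(G2) ✓
  (0,6) → (φ(0),φ(6)) = (4,8) ∈ E(G2) ✓
  (0,10) → (φ(0),φ(10)) = (2,4) ∈ E(G2) ✓
  (1,9) → (φ(1),φ(9)) = (6,10) ∈ E(G2) ✓
  (2,6) → (φ(2),φ(6)) = (1,8) ∈ E(G2) ✓
  (2,7) → (φ(2),φ(7)) = (0,1) ∈ E(G2) ✓
  (2,9) → (φ(2),φ(9)) = (1,10) ∈ E(G2) ✓
  (3,5) → (φ(3),φ(5)) = (7,11) ∈ E(G2) ✓
  (3,8) → (φ(3),φ(8)) = (5,7) ∈ E(G2) ✓
  (4,7) → (φ(4),φ(7)) = (0,9) ∈ E(G2) ✓
  (4,10) → (φ(4),φ(10)) = (2,9) ∈ E(G2) ✓
  (4,11) → (φ(4),φ(11)) = (3,9) ∈ E(G2) ✓
  (5,7) → (φ(5),φ(7)) = (0,11) ∈ E(G2) ✓
  (5,8) → (φ(5),φ(8)) = (5,11) ∈ E(G2) ✓
  (6,9) → (φ(6),φ(9)) = (8,10) ∈ E(G2) ✓
  (7,9) → (φ(7),φ(9)) = (0,10) ∈ E(G2) ✓
  (7,11) → (φ(7),φ(11)) = (0,3) ∈ E(G2) ✓
  (8,11) → (φ(8),φ(11)) = (3,5) ∈ E(G2) ✓
All 19 edges of G1 map to edges of G2, and |E(G1)| = |E(G2)| = 19, so φ is a bijection on edges as well as vertices. Hence G1 ≅ G2.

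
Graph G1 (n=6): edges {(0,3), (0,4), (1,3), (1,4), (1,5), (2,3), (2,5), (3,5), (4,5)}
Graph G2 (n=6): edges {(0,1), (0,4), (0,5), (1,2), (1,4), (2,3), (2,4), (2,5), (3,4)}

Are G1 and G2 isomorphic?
Yes, isomorphic

The graphs are isomorphic.
One valid mapping φ: V(G1) → V(G2): 0→5, 1→1, 2→3, 3→2, 4→0, 5→4

Verify φ preserves adjacency — for each edge of G1, its image is an edge of G2:
  (0,3) → (φ(0),φ(3)) = (2,5) ∈ E(G2) ✓
  (0,4) → (φ(0),φ(4)) = (0,5) ∈ E(G2) ✓
  (1,3) → (φ(1),φ(3)) = (1,2) ∈ E(G2) ✓
  (1,4) → (φ(1),φ(4)) = (0,1) ∈ E(G2) ✓
  (1,5) → (φ(1),φ(5)) = (1,4) ∈ E(G2) ✓
  (2,3) → (φ(2),φ(3)) = (2,3) ∈ E(G2) ✓
  (2,5) → (φ(2),φ(5)) = (3,4) ∈ E(G2) ✓
  (3,5) → (φ(3),φ(5)) = (2,4) ∈ E(G2) ✓
  (4,5) → (φ(4),φ(5)) = (0,4) ∈ E(G2) ✓
All 9 edges of G1 map to edges of G2, and |E(G1)| = |E(G2)| = 9, so φ is a bijection on edges as well as vertices. Hence G1 ≅ G2.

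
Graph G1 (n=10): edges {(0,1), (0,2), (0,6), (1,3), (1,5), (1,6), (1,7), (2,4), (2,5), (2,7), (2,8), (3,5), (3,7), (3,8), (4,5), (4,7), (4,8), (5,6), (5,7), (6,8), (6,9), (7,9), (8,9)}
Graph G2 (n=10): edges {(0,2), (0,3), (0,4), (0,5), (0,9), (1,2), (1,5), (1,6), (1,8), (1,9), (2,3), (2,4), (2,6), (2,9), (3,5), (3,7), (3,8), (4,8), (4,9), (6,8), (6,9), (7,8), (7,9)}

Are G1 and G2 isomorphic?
Yes, isomorphic

The graphs are isomorphic.
One valid mapping φ: V(G1) → V(G2): 0→5, 1→0, 2→1, 3→4, 4→6, 5→2, 6→3, 7→9, 8→8, 9→7

Verify φ preserves adjacency — for each edge of G1, its image is an edge of G2:
  (0,1) → (φ(0),φ(1)) = (0,5) ∈ E(G2) ✓
  (0,2) → (φ(0),φ(2)) = (1,5) ∈ E(G2) ✓
  (0,6) → (φ(0),φ(6)) = (3,5) ∈ E(G2) ✓
  (1,3) → (φ(1),φ(3)) = (0,4) ∈ E(G2) ✓
  (1,5) → (φ(1),φ(5)) = (0,2) ∈ E(G2) ✓
  (1,6) → (φ(1),φ(6)) = (0,3) ∈ E(G2) ✓
  (1,7) → (φ(1),φ(7)) = (0,9) ∈ E(G2) ✓
  (2,4) → (φ(2),φ(4)) = (1,6) ∈ E(G2) ✓
  (2,5) → (φ(2),φ(5)) = (1,2) ∈ E(G2) ✓
  (2,7) → (φ(2),φ(7)) = (1,9) ∈ E(G2) ✓
  (2,8) → (φ(2),φ(8)) = (1,8) ∈ E(G2) ✓
  (3,5) → (φ(3),φ(5)) = (2,4) ∈ E(G2) ✓
  (3,7) → (φ(3),φ(7)) = (4,9) ∈ E(G2) ✓
  (3,8) → (φ(3),φ(8)) = (4,8) ∈ E(G2) ✓
  (4,5) → (φ(4),φ(5)) = (2,6) ∈ E(G2) ✓
  (4,7) → (φ(4),φ(7)) = (6,9) ∈ E(G2) ✓
  (4,8) → (φ(4),φ(8)) = (6,8) ∈ E(G2) ✓
  (5,6) → (φ(5),φ(6)) = (2,3) ∈ E(G2) ✓
  (5,7) → (φ(5),φ(7)) = (2,9) ∈ E(G2) ✓
  (6,8) → (φ(6),φ(8)) = (3,8) ∈ E(G2) ✓
  (6,9) → (φ(6),φ(9)) = (3,7) ∈ E(G2) ✓
  (7,9) → (φ(7),φ(9)) = (7,9) ∈ E(G2) ✓
  (8,9) → (φ(8),φ(9)) = (7,8) ∈ E(G2) ✓
All 23 edges of G1 map to edges of G2, and |E(G1)| = |E(G2)| = 23, so φ is a bijection on edges as well as vertices. Hence G1 ≅ G2.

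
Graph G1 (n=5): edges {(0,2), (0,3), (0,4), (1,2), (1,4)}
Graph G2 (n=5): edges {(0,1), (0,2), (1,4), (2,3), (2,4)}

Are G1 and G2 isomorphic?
Yes, isomorphic

The graphs are isomorphic.
One valid mapping φ: V(G1) → V(G2): 0→2, 1→1, 2→0, 3→3, 4→4

Verify φ preserves adjacency — for each edge of G1, its image is an edge of G2:
  (0,2) → (φ(0),φ(2)) = (0,2) ∈ E(G2) ✓
  (0,3) → (φ(0),φ(3)) = (2,3) ∈ E(G2) ✓
  (0,4) → (φ(0),φ(4)) = (2,4) ∈ E(G2) ✓
  (1,2) → (φ(1),φ(2)) = (0,1) ∈ E(G2) ✓
  (1,4) → (φ(1),φ(4)) = (1,4) ∈ E(G2) ✓
All 5 edges of G1 map to edges of G2, and |E(G1)| = |E(G2)| = 5, so φ is a bijection on edges as well as vertices. Hence G1 ≅ G2.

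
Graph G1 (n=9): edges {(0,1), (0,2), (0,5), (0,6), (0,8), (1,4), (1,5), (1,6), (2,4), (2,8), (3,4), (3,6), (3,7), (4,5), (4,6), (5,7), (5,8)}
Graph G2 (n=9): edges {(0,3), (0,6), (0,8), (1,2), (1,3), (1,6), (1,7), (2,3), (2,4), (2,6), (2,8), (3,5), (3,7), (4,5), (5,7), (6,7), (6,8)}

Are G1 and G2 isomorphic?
Yes, isomorphic

The graphs are isomorphic.
One valid mapping φ: V(G1) → V(G2): 0→6, 1→1, 2→0, 3→5, 4→3, 5→2, 6→7, 7→4, 8→8

Verify φ preserves adjacency — for each edge of G1, its image is an edge of G2:
  (0,1) → (φ(0),φ(1)) = (1,6) ∈ E(G2) ✓
  (0,2) → (φ(0),φ(2)) = (0,6) ∈ E(G2) ✓
  (0,5) → (φ(0),φ(5)) = (2,6) ∈ E(G2) ✓
  (0,6) → (φ(0),φ(6)) = (6,7) ∈ E(G2) ✓
  (0,8) → (φ(0),φ(8)) = (6,8) ∈ E(G2) ✓
  (1,4) → (φ(1),φ(4)) = (1,3) ∈ E(G2) ✓
  (1,5) → (φ(1),φ(5)) = (1,2) ∈ E(G2) ✓
  (1,6) → (φ(1),φ(6)) = (1,7) ∈ E(G2) ✓
  (2,4) → (φ(2),φ(4)) = (0,3) ∈ E(G2) ✓
  (2,8) → (φ(2),φ(8)) = (0,8) ∈ E(G2) ✓
  (3,4) → (φ(3),φ(4)) = (3,5) ∈ E(G2) ✓
  (3,6) → (φ(3),φ(6)) = (5,7) ∈ E(G2) ✓
  (3,7) → (φ(3),φ(7)) = (4,5) ∈ E(G2) ✓
  (4,5) → (φ(4),φ(5)) = (2,3) ∈ E(G2) ✓
  (4,6) → (φ(4),φ(6)) = (3,7) ∈ E(G2) ✓
  (5,7) → (φ(5),φ(7)) = (2,4) ∈ E(G2) ✓
  (5,8) → (φ(5),φ(8)) = (2,8) ∈ E(G2) ✓
All 17 edges of G1 map to edges of G2, and |E(G1)| = |E(G2)| = 17, so φ is a bijection on edges as well as vertices. Hence G1 ≅ G2.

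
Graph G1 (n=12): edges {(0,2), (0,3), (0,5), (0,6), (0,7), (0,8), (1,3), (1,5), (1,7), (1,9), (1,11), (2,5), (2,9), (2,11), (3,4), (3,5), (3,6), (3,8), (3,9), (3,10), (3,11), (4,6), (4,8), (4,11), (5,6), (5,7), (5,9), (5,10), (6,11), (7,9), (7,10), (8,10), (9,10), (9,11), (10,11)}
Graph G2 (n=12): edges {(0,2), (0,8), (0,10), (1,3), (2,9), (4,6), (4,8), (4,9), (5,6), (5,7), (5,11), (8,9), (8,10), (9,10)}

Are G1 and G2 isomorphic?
No, not isomorphic

The graphs are NOT isomorphic.

Connected components of G1: 1 component(s) with vertex sets [[0, 1, 2, 3, 4, 5, 6, 7, 8, 9, 10, 11]], sizes [12].
Connected components of G2: 2 component(s) with vertex sets [[1, 3], [0, 2, 4, 5, 6, 7, 8, 9, 10, 11]], sizes [2, 10].
The number of connected components (and the multiset of component sizes) is an isomorphism invariant — an isomorphism maps each component of G1 bijectively onto a component of G2. Since G1 has 1 component(s) and G2 has 2, they cannot be isomorphic.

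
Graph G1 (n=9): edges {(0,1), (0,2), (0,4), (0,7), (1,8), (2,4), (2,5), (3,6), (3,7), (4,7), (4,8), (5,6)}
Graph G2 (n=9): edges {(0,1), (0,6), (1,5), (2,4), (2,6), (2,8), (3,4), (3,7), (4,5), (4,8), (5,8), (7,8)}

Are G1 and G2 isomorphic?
Yes, isomorphic

The graphs are isomorphic.
One valid mapping φ: V(G1) → V(G2): 0→8, 1→7, 2→5, 3→6, 4→4, 5→1, 6→0, 7→2, 8→3

Verify φ preserves adjacency — for each edge of G1, its image is an edge of G2:
  (0,1) → (φ(0),φ(1)) = (7,8) ∈ E(G2) ✓
  (0,2) → (φ(0),φ(2)) = (5,8) ∈ E(G2) ✓
  (0,4) → (φ(0),φ(4)) = (4,8) ∈ E(G2) ✓
  (0,7) → (φ(0),φ(7)) = (2,8) ∈ E(G2) ✓
  (1,8) → (φ(1),φ(8)) = (3,7) ∈ E(G2) ✓
  (2,4) → (φ(2),φ(4)) = (4,5) ∈ E(G2) ✓
  (2,5) → (φ(2),φ(5)) = (1,5) ∈ E(G2) ✓
  (3,6) → (φ(3),φ(6)) = (0,6) ∈ E(G2) ✓
  (3,7) → (φ(3),φ(7)) = (2,6) ∈ E(G2) ✓
  (4,7) → (φ(4),φ(7)) = (2,4) ∈ E(G2) ✓
  (4,8) → (φ(4),φ(8)) = (3,4) ∈ E(G2) ✓
  (5,6) → (φ(5),φ(6)) = (0,1) ∈ E(G2) ✓
All 12 edges of G1 map to edges of G2, and |E(G1)| = |E(G2)| = 12, so φ is a bijection on edges as well as vertices. Hence G1 ≅ G2.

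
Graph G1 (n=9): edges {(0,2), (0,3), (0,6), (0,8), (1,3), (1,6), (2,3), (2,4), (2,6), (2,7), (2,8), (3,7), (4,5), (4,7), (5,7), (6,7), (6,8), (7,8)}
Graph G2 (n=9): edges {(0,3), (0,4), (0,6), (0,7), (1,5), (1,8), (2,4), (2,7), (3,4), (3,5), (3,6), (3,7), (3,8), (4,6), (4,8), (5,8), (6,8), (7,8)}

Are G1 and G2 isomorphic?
Yes, isomorphic

The graphs are isomorphic.
One valid mapping φ: V(G1) → V(G2): 0→0, 1→2, 2→3, 3→7, 4→5, 5→1, 6→4, 7→8, 8→6

Verify φ preserves adjacency — for each edge of G1, its image is an edge of G2:
  (0,2) → (φ(0),φ(2)) = (0,3) ∈ E(G2) ✓
  (0,3) → (φ(0),φ(3)) = (0,7) ∈ E(G2) ✓
  (0,6) → (φ(0),φ(6)) = (0,4) ∈ E(G2) ✓
  (0,8) → (φ(0),φ(8)) = (0,6) ∈ E(G2) ✓
  (1,3) → (φ(1),φ(3)) = (2,7) ∈ E(G2) ✓
  (1,6) → (φ(1),φ(6)) = (2,4) ∈ E(G2) ✓
  (2,3) → (φ(2),φ(3)) = (3,7) ∈ E(G2) ✓
  (2,4) → (φ(2),φ(4)) = (3,5) ∈ E(G2) ✓
  (2,6) → (φ(2),φ(6)) = (3,4) ∈ E(G2) ✓
  (2,7) → (φ(2),φ(7)) = (3,8) ∈ E(G2) ✓
  (2,8) → (φ(2),φ(8)) = (3,6) ∈ E(G2) ✓
  (3,7) → (φ(3),φ(7)) = (7,8) ∈ E(G2) ✓
  (4,5) → (φ(4),φ(5)) = (1,5) ∈ E(G2) ✓
  (4,7) → (φ(4),φ(7)) = (5,8) ∈ E(G2) ✓
  (5,7) → (φ(5),φ(7)) = (1,8) ∈ E(G2) ✓
  (6,7) → (φ(6),φ(7)) = (4,8) ∈ E(G2) ✓
  (6,8) → (φ(6),φ(8)) = (4,6) ∈ E(G2) ✓
  (7,8) → (φ(7),φ(8)) = (6,8) ∈ E(G2) ✓
All 18 edges of G1 map to edges of G2, and |E(G1)| = |E(G2)| = 18, so φ is a bijection on edges as well as vertices. Hence G1 ≅ G2.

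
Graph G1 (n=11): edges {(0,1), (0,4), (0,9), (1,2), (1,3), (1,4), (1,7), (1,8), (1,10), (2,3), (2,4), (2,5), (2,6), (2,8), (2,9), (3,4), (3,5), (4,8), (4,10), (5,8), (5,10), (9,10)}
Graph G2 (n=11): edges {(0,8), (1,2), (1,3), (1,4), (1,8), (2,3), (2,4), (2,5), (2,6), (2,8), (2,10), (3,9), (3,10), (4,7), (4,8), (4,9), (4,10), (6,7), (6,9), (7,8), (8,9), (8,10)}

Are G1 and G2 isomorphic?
Yes, isomorphic

The graphs are isomorphic.
One valid mapping φ: V(G1) → V(G2): 0→7, 1→8, 2→2, 3→1, 4→4, 5→3, 6→5, 7→0, 8→10, 9→6, 10→9

Verify φ preserves adjacency — for each edge of G1, its image is an edge of G2:
  (0,1) → (φ(0),φ(1)) = (7,8) ∈ E(G2) ✓
  (0,4) → (φ(0),φ(4)) = (4,7) ∈ E(G2) ✓
  (0,9) → (φ(0),φ(9)) = (6,7) ∈ E(G2) ✓
  (1,2) → (φ(1),φ(2)) = (2,8) ∈ E(G2) ✓
  (1,3) → (φ(1),φ(3)) = (1,8) ∈ E(G2) ✓
  (1,4) → (φ(1),φ(4)) = (4,8) ∈ E(G2) ✓
  (1,7) → (φ(1),φ(7)) = (0,8) ∈ E(G2) ✓
  (1,8) → (φ(1),φ(8)) = (8,10) ∈ E(G2) ✓
  (1,10) → (φ(1),φ(10)) = (8,9) ∈ E(G2) ✓
  (2,3) → (φ(2),φ(3)) = (1,2) ∈ E(G2) ✓
  (2,4) → (φ(2),φ(4)) = (2,4) ∈ E(G2) ✓
  (2,5) → (φ(2),φ(5)) = (2,3) ∈ E(G2) ✓
  (2,6) → (φ(2),φ(6)) = (2,5) ∈ E(G2) ✓
  (2,8) → (φ(2),φ(8)) = (2,10) ∈ E(G2) ✓
  (2,9) → (φ(2),φ(9)) = (2,6) ∈ E(G2) ✓
  (3,4) → (φ(3),φ(4)) = (1,4) ∈ E(G2) ✓
  (3,5) → (φ(3),φ(5)) = (1,3) ∈ E(G2) ✓
  (4,8) → (φ(4),φ(8)) = (4,10) ∈ E(G2) ✓
  (4,10) → (φ(4),φ(10)) = (4,9) ∈ E(G2) ✓
  (5,8) → (φ(5),φ(8)) = (3,10) ∈ E(G2) ✓
  (5,10) → (φ(5),φ(10)) = (3,9) ∈ E(G2) ✓
  (9,10) → (φ(9),φ(10)) = (6,9) ∈ E(G2) ✓
All 22 edges of G1 map to edges of G2, and |E(G1)| = |E(G2)| = 22, so φ is a bijection on edges as well as vertices. Hence G1 ≅ G2.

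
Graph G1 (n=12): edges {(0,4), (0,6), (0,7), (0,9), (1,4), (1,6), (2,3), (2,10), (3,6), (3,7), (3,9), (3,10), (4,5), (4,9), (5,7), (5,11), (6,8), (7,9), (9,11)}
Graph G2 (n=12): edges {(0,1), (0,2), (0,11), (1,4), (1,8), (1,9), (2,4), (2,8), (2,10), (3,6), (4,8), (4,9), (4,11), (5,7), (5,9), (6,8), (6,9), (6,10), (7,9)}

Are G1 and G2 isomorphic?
Yes, isomorphic

The graphs are isomorphic.
One valid mapping φ: V(G1) → V(G2): 0→8, 1→10, 2→5, 3→9, 4→2, 5→0, 6→6, 7→1, 8→3, 9→4, 10→7, 11→11

Verify φ preserves adjacency — for each edge of G1, its image is an edge of G2:
  (0,4) → (φ(0),φ(4)) = (2,8) ∈ E(G2) ✓
  (0,6) → (φ(0),φ(6)) = (6,8) ∈ E(G2) ✓
  (0,7) → (φ(0),φ(7)) = (1,8) ∈ E(G2) ✓
  (0,9) → (φ(0),φ(9)) = (4,8) ∈ E(G2) ✓
  (1,4) → (φ(1),φ(4)) = (2,10) ∈ E(G2) ✓
  (1,6) → (φ(1),φ(6)) = (6,10) ∈ E(G2) ✓
  (2,3) → (φ(2),φ(3)) = (5,9) ∈ E(G2) ✓
  (2,10) → (φ(2),φ(10)) = (5,7) ∈ E(G2) ✓
  (3,6) → (φ(3),φ(6)) = (6,9) ∈ E(G2) ✓
  (3,7) → (φ(3),φ(7)) = (1,9) ∈ E(G2) ✓
  (3,9) → (φ(3),φ(9)) = (4,9) ∈ E(G2) ✓
  (3,10) → (φ(3),φ(10)) = (7,9) ∈ E(G2) ✓
  (4,5) → (φ(4),φ(5)) = (0,2) ∈ E(G2) ✓
  (4,9) → (φ(4),φ(9)) = (2,4) ∈ E(G2) ✓
  (5,7) → (φ(5),φ(7)) = (0,1) ∈ E(G2) ✓
  (5,11) → (φ(5),φ(11)) = (0,11) ∈ E(G2) ✓
  (6,8) → (φ(6),φ(8)) = (3,6) ∈ E(G2) ✓
  (7,9) → (φ(7),φ(9)) = (1,4) ∈ E(G2) ✓
  (9,11) → (φ(9),φ(11)) = (4,11) ∈ E(G2) ✓
All 19 edges of G1 map to edges of G2, and |E(G1)| = |E(G2)| = 19, so φ is a bijection on edges as well as vertices. Hence G1 ≅ G2.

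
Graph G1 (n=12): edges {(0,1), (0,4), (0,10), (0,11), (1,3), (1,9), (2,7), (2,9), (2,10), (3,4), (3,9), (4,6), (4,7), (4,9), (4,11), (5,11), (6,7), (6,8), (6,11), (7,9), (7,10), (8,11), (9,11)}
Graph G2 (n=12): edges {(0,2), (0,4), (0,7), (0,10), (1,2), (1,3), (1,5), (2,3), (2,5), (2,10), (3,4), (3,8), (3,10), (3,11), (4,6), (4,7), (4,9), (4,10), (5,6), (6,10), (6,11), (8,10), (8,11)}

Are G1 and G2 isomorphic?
Yes, isomorphic

The graphs are isomorphic.
One valid mapping φ: V(G1) → V(G2): 0→6, 1→11, 2→1, 3→8, 4→10, 5→9, 6→0, 7→2, 8→7, 9→3, 10→5, 11→4

Verify φ preserves adjacency — for each edge of G1, its image is an edge of G2:
  (0,1) → (φ(0),φ(1)) = (6,11) ∈ E(G2) ✓
  (0,4) → (φ(0),φ(4)) = (6,10) ∈ E(G2) ✓
  (0,10) → (φ(0),φ(10)) = (5,6) ∈ E(G2) ✓
  (0,11) → (φ(0),φ(11)) = (4,6) ∈ E(G2) ✓
  (1,3) → (φ(1),φ(3)) = (8,11) ∈ E(G2) ✓
  (1,9) → (φ(1),φ(9)) = (3,11) ∈ E(G2) ✓
  (2,7) → (φ(2),φ(7)) = (1,2) ∈ E(G2) ✓
  (2,9) → (φ(2),φ(9)) = (1,3) ∈ E(G2) ✓
  (2,10) → (φ(2),φ(10)) = (1,5) ∈ E(G2) ✓
  (3,4) → (φ(3),φ(4)) = (8,10) ∈ E(G2) ✓
  (3,9) → (φ(3),φ(9)) = (3,8) ∈ E(G2) ✓
  (4,6) → (φ(4),φ(6)) = (0,10) ∈ E(G2) ✓
  (4,7) → (φ(4),φ(7)) = (2,10) ∈ E(G2) ✓
  (4,9) → (φ(4),φ(9)) = (3,10) ∈ E(G2) ✓
  (4,11) → (φ(4),φ(11)) = (4,10) ∈ E(G2) ✓
  (5,11) → (φ(5),φ(11)) = (4,9) ∈ E(G2) ✓
  (6,7) → (φ(6),φ(7)) = (0,2) ∈ E(G2) ✓
  (6,8) → (φ(6),φ(8)) = (0,7) ∈ E(G2) ✓
  (6,11) → (φ(6),φ(11)) = (0,4) ∈ E(G2) ✓
  (7,9) → (φ(7),φ(9)) = (2,3) ∈ E(G2) ✓
  (7,10) → (φ(7),φ(10)) = (2,5) ∈ E(G2) ✓
  (8,11) → (φ(8),φ(11)) = (4,7) ∈ E(G2) ✓
  (9,11) → (φ(9),φ(11)) = (3,4) ∈ E(G2) ✓
All 23 edges of G1 map to edges of G2, and |E(G1)| = |E(G2)| = 23, so φ is a bijection on edges as well as vertices. Hence G1 ≅ G2.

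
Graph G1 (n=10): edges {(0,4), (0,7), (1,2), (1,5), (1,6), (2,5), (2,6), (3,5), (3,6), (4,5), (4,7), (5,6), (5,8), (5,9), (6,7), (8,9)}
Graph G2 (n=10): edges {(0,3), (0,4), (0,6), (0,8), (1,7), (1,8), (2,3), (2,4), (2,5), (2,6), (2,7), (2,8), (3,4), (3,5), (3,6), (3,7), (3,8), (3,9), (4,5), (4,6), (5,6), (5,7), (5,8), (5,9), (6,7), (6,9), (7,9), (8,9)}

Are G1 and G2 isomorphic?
No, not isomorphic

The graphs are NOT isomorphic.

Counting triangles (3-cliques): G1 has 7, G2 has 31.
Triangle count is an isomorphism invariant, so differing triangle counts rule out isomorphism.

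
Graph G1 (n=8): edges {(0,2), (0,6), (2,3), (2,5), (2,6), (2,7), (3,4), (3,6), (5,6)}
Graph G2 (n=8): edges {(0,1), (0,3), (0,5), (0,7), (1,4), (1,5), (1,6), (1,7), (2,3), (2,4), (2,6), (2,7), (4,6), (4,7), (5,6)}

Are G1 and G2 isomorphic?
No, not isomorphic

The graphs are NOT isomorphic.

Degrees in G1: deg(0)=2, deg(1)=0, deg(2)=5, deg(3)=3, deg(4)=1, deg(5)=2, deg(6)=4, deg(7)=1.
Sorted degree sequence of G1: [5, 4, 3, 2, 2, 1, 1, 0].
Degrees in G2: deg(0)=4, deg(1)=5, deg(2)=4, deg(3)=2, deg(4)=4, deg(5)=3, deg(6)=4, deg(7)=4.
Sorted degree sequence of G2: [5, 4, 4, 4, 4, 4, 3, 2].
The (sorted) degree sequence is an isomorphism invariant, so since G1 and G2 have different degree sequences they cannot be isomorphic.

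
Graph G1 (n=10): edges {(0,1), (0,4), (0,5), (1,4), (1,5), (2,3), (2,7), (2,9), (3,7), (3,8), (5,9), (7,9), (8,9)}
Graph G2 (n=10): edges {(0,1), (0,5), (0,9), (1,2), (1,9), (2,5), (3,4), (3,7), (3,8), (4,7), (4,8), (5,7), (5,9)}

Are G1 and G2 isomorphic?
Yes, isomorphic

The graphs are isomorphic.
One valid mapping φ: V(G1) → V(G2): 0→3, 1→4, 2→9, 3→1, 4→8, 5→7, 6→6, 7→0, 8→2, 9→5

Verify φ preserves adjacency — for each edge of G1, its image is an edge of G2:
  (0,1) → (φ(0),φ(1)) = (3,4) ∈ E(G2) ✓
  (0,4) → (φ(0),φ(4)) = (3,8) ∈ E(G2) ✓
  (0,5) → (φ(0),φ(5)) = (3,7) ∈ E(G2) ✓
  (1,4) → (φ(1),φ(4)) = (4,8) ∈ E(G2) ✓
  (1,5) → (φ(1),φ(5)) = (4,7) ∈ E(G2) ✓
  (2,3) → (φ(2),φ(3)) = (1,9) ∈ E(G2) ✓
  (2,7) → (φ(2),φ(7)) = (0,9) ∈ E(G2) ✓
  (2,9) → (φ(2),φ(9)) = (5,9) ∈ E(G2) ✓
  (3,7) → (φ(3),φ(7)) = (0,1) ∈ E(G2) ✓
  (3,8) → (φ(3),φ(8)) = (1,2) ∈ E(G2) ✓
  (5,9) → (φ(5),φ(9)) = (5,7) ∈ E(G2) ✓
  (7,9) → (φ(7),φ(9)) = (0,5) ∈ E(G2) ✓
  (8,9) → (φ(8),φ(9)) = (2,5) ∈ E(G2) ✓
All 13 edges of G1 map to edges of G2, and |E(G1)| = |E(G2)| = 13, so φ is a bijection on edges as well as vertices. Hence G1 ≅ G2.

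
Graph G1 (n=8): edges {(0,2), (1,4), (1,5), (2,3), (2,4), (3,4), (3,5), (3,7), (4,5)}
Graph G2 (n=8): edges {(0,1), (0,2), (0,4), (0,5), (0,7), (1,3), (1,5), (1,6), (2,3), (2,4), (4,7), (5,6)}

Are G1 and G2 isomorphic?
No, not isomorphic

The graphs are NOT isomorphic.

Degrees in G1: deg(0)=1, deg(1)=2, deg(2)=3, deg(3)=4, deg(4)=4, deg(5)=3, deg(6)=0, deg(7)=1.
Sorted degree sequence of G1: [4, 4, 3, 3, 2, 1, 1, 0].
Degrees in G2: deg(0)=5, deg(1)=4, deg(2)=3, deg(3)=2, deg(4)=3, deg(5)=3, deg(6)=2, deg(7)=2.
Sorted degree sequence of G2: [5, 4, 3, 3, 3, 2, 2, 2].
The (sorted) degree sequence is an isomorphism invariant, so since G1 and G2 have different degree sequences they cannot be isomorphic.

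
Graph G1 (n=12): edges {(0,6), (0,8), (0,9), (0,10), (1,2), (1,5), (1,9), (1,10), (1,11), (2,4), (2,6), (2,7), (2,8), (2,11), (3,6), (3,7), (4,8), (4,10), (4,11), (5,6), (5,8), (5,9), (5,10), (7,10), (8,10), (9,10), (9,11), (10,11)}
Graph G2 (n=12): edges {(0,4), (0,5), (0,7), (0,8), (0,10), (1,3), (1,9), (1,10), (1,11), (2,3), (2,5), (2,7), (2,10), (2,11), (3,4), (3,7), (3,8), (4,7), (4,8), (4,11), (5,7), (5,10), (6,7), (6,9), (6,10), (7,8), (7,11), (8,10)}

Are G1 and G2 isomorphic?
Yes, isomorphic

The graphs are isomorphic.
One valid mapping φ: V(G1) → V(G2): 0→11, 1→8, 2→10, 3→9, 4→5, 5→3, 6→1, 7→6, 8→2, 9→4, 10→7, 11→0

Verify φ preserves adjacency — for each edge of G1, its image is an edge of G2:
  (0,6) → (φ(0),φ(6)) = (1,11) ∈ E(G2) ✓
  (0,8) → (φ(0),φ(8)) = (2,11) ∈ E(G2) ✓
  (0,9) → (φ(0),φ(9)) = (4,11) ∈ E(G2) ✓
  (0,10) → (φ(0),φ(10)) = (7,11) ∈ E(G2) ✓
  (1,2) → (φ(1),φ(2)) = (8,10) ∈ E(G2) ✓
  (1,5) → (φ(1),φ(5)) = (3,8) ∈ E(G2) ✓
  (1,9) → (φ(1),φ(9)) = (4,8) ∈ E(G2) ✓
  (1,10) → (φ(1),φ(10)) = (7,8) ∈ E(G2) ✓
  (1,11) → (φ(1),φ(11)) = (0,8) ∈ E(G2) ✓
  (2,4) → (φ(2),φ(4)) = (5,10) ∈ E(G2) ✓
  (2,6) → (φ(2),φ(6)) = (1,10) ∈ E(G2) ✓
  (2,7) → (φ(2),φ(7)) = (6,10) ∈ E(G2) ✓
  (2,8) → (φ(2),φ(8)) = (2,10) ∈ E(G2) ✓
  (2,11) → (φ(2),φ(11)) = (0,10) ∈ E(G2) ✓
  (3,6) → (φ(3),φ(6)) = (1,9) ∈ E(G2) ✓
  (3,7) → (φ(3),φ(7)) = (6,9) ∈ E(G2) ✓
  (4,8) → (φ(4),φ(8)) = (2,5) ∈ E(G2) ✓
  (4,10) → (φ(4),φ(10)) = (5,7) ∈ E(G2) ✓
  (4,11) → (φ(4),φ(11)) = (0,5) ∈ E(G2) ✓
  (5,6) → (φ(5),φ(6)) = (1,3) ∈ E(G2) ✓
  (5,8) → (φ(5),φ(8)) = (2,3) ∈ E(G2) ✓
  (5,9) → (φ(5),φ(9)) = (3,4) ∈ E(G2) ✓
  (5,10) → (φ(5),φ(10)) = (3,7) ∈ E(G2) ✓
  (7,10) → (φ(7),φ(10)) = (6,7) ∈ E(G2) ✓
  (8,10) → (φ(8),φ(10)) = (2,7) ∈ E(G2) ✓
  (9,10) → (φ(9),φ(10)) = (4,7) ∈ E(G2) ✓
  (9,11) → (φ(9),φ(11)) = (0,4) ∈ E(G2) ✓
  (10,11) → (φ(10),φ(11)) = (0,7) ∈ E(G2) ✓
All 28 edges of G1 map to edges of G2, and |E(G1)| = |E(G2)| = 28, so φ is a bijection on edges as well as vertices. Hence G1 ≅ G2.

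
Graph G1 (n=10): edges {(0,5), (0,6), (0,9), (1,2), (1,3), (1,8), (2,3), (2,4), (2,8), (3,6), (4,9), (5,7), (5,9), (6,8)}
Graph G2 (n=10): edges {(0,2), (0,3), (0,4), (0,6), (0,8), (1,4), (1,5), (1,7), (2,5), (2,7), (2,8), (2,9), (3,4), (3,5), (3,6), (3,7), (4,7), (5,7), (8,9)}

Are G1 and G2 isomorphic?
No, not isomorphic

The graphs are NOT isomorphic.

Degrees in G1: deg(0)=3, deg(1)=3, deg(2)=4, deg(3)=3, deg(4)=2, deg(5)=3, deg(6)=3, deg(7)=1, deg(8)=3, deg(9)=3.
Sorted degree sequence of G1: [4, 3, 3, 3, 3, 3, 3, 3, 2, 1].
Degrees in G2: deg(0)=5, deg(1)=3, deg(2)=5, deg(3)=5, deg(4)=4, deg(5)=4, deg(6)=2, deg(7)=5, deg(8)=3, deg(9)=2.
Sorted degree sequence of G2: [5, 5, 5, 5, 4, 4, 3, 3, 2, 2].
The (sorted) degree sequence is an isomorphism invariant, so since G1 and G2 have different degree sequences they cannot be isomorphic.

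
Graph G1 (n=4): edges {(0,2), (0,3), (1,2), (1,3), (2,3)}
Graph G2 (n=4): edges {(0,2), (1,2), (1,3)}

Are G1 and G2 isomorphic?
No, not isomorphic

The graphs are NOT isomorphic.

Counting triangles (3-cliques): G1 has 2, G2 has 0.
Triangle count is an isomorphism invariant, so differing triangle counts rule out isomorphism.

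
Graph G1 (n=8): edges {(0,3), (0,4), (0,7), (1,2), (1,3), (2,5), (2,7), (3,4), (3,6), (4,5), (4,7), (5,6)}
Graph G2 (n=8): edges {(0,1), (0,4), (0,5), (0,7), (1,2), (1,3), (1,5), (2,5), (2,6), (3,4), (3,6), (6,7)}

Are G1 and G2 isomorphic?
Yes, isomorphic

The graphs are isomorphic.
One valid mapping φ: V(G1) → V(G2): 0→5, 1→7, 2→6, 3→0, 4→1, 5→3, 6→4, 7→2

Verify φ preserves adjacency — for each edge of G1, its image is an edge of G2:
  (0,3) → (φ(0),φ(3)) = (0,5) ∈ E(G2) ✓
  (0,4) → (φ(0),φ(4)) = (1,5) ∈ E(G2) ✓
  (0,7) → (φ(0),φ(7)) = (2,5) ∈ E(G2) ✓
  (1,2) → (φ(1),φ(2)) = (6,7) ∈ E(G2) ✓
  (1,3) → (φ(1),φ(3)) = (0,7) ∈ E(G2) ✓
  (2,5) → (φ(2),φ(5)) = (3,6) ∈ E(G2) ✓
  (2,7) → (φ(2),φ(7)) = (2,6) ∈ E(G2) ✓
  (3,4) → (φ(3),φ(4)) = (0,1) ∈ E(G2) ✓
  (3,6) → (φ(3),φ(6)) = (0,4) ∈ E(G2) ✓
  (4,5) → (φ(4),φ(5)) = (1,3) ∈ E(G2) ✓
  (4,7) → (φ(4),φ(7)) = (1,2) ∈ E(G2) ✓
  (5,6) → (φ(5),φ(6)) = (3,4) ∈ E(G2) ✓
All 12 edges of G1 map to edges of G2, and |E(G1)| = |E(G2)| = 12, so φ is a bijection on edges as well as vertices. Hence G1 ≅ G2.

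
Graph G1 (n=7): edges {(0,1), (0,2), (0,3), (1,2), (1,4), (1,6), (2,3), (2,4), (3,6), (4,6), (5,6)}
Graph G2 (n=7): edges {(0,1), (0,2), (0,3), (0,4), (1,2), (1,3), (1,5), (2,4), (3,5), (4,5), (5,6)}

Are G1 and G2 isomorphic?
Yes, isomorphic

The graphs are isomorphic.
One valid mapping φ: V(G1) → V(G2): 0→2, 1→1, 2→0, 3→4, 4→3, 5→6, 6→5

Verify φ preserves adjacency — for each edge of G1, its image is an edge of G2:
  (0,1) → (φ(0),φ(1)) = (1,2) ∈ E(G2) ✓
  (0,2) → (φ(0),φ(2)) = (0,2) ∈ E(G2) ✓
  (0,3) → (φ(0),φ(3)) = (2,4) ∈ E(G2) ✓
  (1,2) → (φ(1),φ(2)) = (0,1) ∈ E(G2) ✓
  (1,4) → (φ(1),φ(4)) = (1,3) ∈ E(G2) ✓
  (1,6) → (φ(1),φ(6)) = (1,5) ∈ E(G2) ✓
  (2,3) → (φ(2),φ(3)) = (0,4) ∈ E(G2) ✓
  (2,4) → (φ(2),φ(4)) = (0,3) ∈ E(G2) ✓
  (3,6) → (φ(3),φ(6)) = (4,5) ∈ E(G2) ✓
  (4,6) → (φ(4),φ(6)) = (3,5) ∈ E(G2) ✓
  (5,6) → (φ(5),φ(6)) = (5,6) ∈ E(G2) ✓
All 11 edges of G1 map to edges of G2, and |E(G1)| = |E(G2)| = 11, so φ is a bijection on edges as well as vertices. Hence G1 ≅ G2.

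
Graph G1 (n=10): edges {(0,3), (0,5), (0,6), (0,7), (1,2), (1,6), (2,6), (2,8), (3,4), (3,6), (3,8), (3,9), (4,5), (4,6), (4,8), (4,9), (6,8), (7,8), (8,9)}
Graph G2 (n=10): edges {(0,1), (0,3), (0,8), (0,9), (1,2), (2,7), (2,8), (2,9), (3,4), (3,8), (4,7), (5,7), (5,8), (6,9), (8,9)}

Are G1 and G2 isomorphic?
No, not isomorphic

The graphs are NOT isomorphic.

Degrees in G1: deg(0)=4, deg(1)=2, deg(2)=3, deg(3)=5, deg(4)=5, deg(5)=2, deg(6)=6, deg(7)=2, deg(8)=6, deg(9)=3.
Sorted degree sequence of G1: [6, 6, 5, 5, 4, 3, 3, 2, 2, 2].
Degrees in G2: deg(0)=4, deg(1)=2, deg(2)=4, deg(3)=3, deg(4)=2, deg(5)=2, deg(6)=1, deg(7)=3, deg(8)=5, deg(9)=4.
Sorted degree sequence of G2: [5, 4, 4, 4, 3, 3, 2, 2, 2, 1].
The (sorted) degree sequence is an isomorphism invariant, so since G1 and G2 have different degree sequences they cannot be isomorphic.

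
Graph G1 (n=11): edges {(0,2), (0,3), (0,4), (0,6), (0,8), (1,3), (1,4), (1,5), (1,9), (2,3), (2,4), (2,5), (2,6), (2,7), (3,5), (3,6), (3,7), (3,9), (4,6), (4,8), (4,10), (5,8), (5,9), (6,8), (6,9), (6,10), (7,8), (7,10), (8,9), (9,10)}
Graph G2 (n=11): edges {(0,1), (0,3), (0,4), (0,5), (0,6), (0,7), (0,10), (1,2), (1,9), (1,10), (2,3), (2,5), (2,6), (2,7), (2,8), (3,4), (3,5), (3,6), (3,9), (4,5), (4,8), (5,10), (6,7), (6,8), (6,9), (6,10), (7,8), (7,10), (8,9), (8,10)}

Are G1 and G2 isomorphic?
Yes, isomorphic

The graphs are isomorphic.
One valid mapping φ: V(G1) → V(G2): 0→7, 1→4, 2→10, 3→0, 4→8, 5→5, 6→6, 7→1, 8→2, 9→3, 10→9

Verify φ preserves adjacency — for each edge of G1, its image is an edge of G2:
  (0,2) → (φ(0),φ(2)) = (7,10) ∈ E(G2) ✓
  (0,3) → (φ(0),φ(3)) = (0,7) ∈ E(G2) ✓
  (0,4) → (φ(0),φ(4)) = (7,8) ∈ E(G2) ✓
  (0,6) → (φ(0),φ(6)) = (6,7) ∈ E(G2) ✓
  (0,8) → (φ(0),φ(8)) = (2,7) ∈ E(G2) ✓
  (1,3) → (φ(1),φ(3)) = (0,4) ∈ E(G2) ✓
  (1,4) → (φ(1),φ(4)) = (4,8) ∈ E(G2) ✓
  (1,5) → (φ(1),φ(5)) = (4,5) ∈ E(G2) ✓
  (1,9) → (φ(1),φ(9)) = (3,4) ∈ E(G2) ✓
  (2,3) → (φ(2),φ(3)) = (0,10) ∈ E(G2) ✓
  (2,4) → (φ(2),φ(4)) = (8,10) ∈ E(G2) ✓
  (2,5) → (φ(2),φ(5)) = (5,10) ∈ E(G2) ✓
  (2,6) → (φ(2),φ(6)) = (6,10) ∈ E(G2) ✓
  (2,7) → (φ(2),φ(7)) = (1,10) ∈ E(G2) ✓
  (3,5) → (φ(3),φ(5)) = (0,5) ∈ E(G2) ✓
  (3,6) → (φ(3),φ(6)) = (0,6) ∈ E(G2) ✓
  (3,7) → (φ(3),φ(7)) = (0,1) ∈ E(G2) ✓
  (3,9) → (φ(3),φ(9)) = (0,3) ∈ E(G2) ✓
  (4,6) → (φ(4),φ(6)) = (6,8) ∈ E(G2) ✓
  (4,8) → (φ(4),φ(8)) = (2,8) ∈ E(G2) ✓
  (4,10) → (φ(4),φ(10)) = (8,9) ∈ E(G2) ✓
  (5,8) → (φ(5),φ(8)) = (2,5) ∈ E(G2) ✓
  (5,9) → (φ(5),φ(9)) = (3,5) ∈ E(G2) ✓
  (6,8) → (φ(6),φ(8)) = (2,6) ∈ E(G2) ✓
  (6,9) → (φ(6),φ(9)) = (3,6) ∈ E(G2) ✓
  (6,10) → (φ(6),φ(10)) = (6,9) ∈ E(G2) ✓
  (7,8) → (φ(7),φ(8)) = (1,2) ∈ E(G2) ✓
  (7,10) → (φ(7),φ(10)) = (1,9) ∈ E(G2) ✓
  (8,9) → (φ(8),φ(9)) = (2,3) ∈ E(G2) ✓
  (9,10) → (φ(9),φ(10)) = (3,9) ∈ E(G2) ✓
All 30 edges of G1 map to edges of G2, and |E(G1)| = |E(G2)| = 30, so φ is a bijection on edges as well as vertices. Hence G1 ≅ G2.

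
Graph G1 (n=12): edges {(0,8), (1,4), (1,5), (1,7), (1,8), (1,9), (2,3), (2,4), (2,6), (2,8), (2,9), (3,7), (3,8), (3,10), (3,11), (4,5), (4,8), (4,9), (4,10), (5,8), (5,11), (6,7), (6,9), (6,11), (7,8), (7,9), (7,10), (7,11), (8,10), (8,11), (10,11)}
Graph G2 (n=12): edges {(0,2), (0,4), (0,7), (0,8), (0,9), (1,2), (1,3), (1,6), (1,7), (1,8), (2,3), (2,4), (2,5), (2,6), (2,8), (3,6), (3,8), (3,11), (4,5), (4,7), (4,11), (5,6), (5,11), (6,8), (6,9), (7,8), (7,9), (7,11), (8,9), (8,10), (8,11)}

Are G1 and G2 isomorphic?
Yes, isomorphic

The graphs are isomorphic.
One valid mapping φ: V(G1) → V(G2): 0→10, 1→0, 2→11, 3→3, 4→7, 5→9, 6→5, 7→2, 8→8, 9→4, 10→1, 11→6

Verify φ preserves adjacency — for each edge of G1, its image is an edge of G2:
  (0,8) → (φ(0),φ(8)) = (8,10) ∈ E(G2) ✓
  (1,4) → (φ(1),φ(4)) = (0,7) ∈ E(G2) ✓
  (1,5) → (φ(1),φ(5)) = (0,9) ∈ E(G2) ✓
  (1,7) → (φ(1),φ(7)) = (0,2) ∈ E(G2) ✓
  (1,8) → (φ(1),φ(8)) = (0,8) ∈ E(G2) ✓
  (1,9) → (φ(1),φ(9)) = (0,4) ∈ E(G2) ✓
  (2,3) → (φ(2),φ(3)) = (3,11) ∈ E(G2) ✓
  (2,4) → (φ(2),φ(4)) = (7,11) ∈ E(G2) ✓
  (2,6) → (φ(2),φ(6)) = (5,11) ∈ E(G2) ✓
  (2,8) → (φ(2),φ(8)) = (8,11) ∈ E(G2) ✓
  (2,9) → (φ(2),φ(9)) = (4,11) ∈ E(G2) ✓
  (3,7) → (φ(3),φ(7)) = (2,3) ∈ E(G2) ✓
  (3,8) → (φ(3),φ(8)) = (3,8) ∈ E(G2) ✓
  (3,10) → (φ(3),φ(10)) = (1,3) ∈ E(G2) ✓
  (3,11) → (φ(3),φ(11)) = (3,6) ∈ E(G2) ✓
  (4,5) → (φ(4),φ(5)) = (7,9) ∈ E(G2) ✓
  (4,8) → (φ(4),φ(8)) = (7,8) ∈ E(G2) ✓
  (4,9) → (φ(4),φ(9)) = (4,7) ∈ E(G2) ✓
  (4,10) → (φ(4),φ(10)) = (1,7) ∈ E(G2) ✓
  (5,8) → (φ(5),φ(8)) = (8,9) ∈ E(G2) ✓
  (5,11) → (φ(5),φ(11)) = (6,9) ∈ E(G2) ✓
  (6,7) → (φ(6),φ(7)) = (2,5) ∈ E(G2) ✓
  (6,9) → (φ(6),φ(9)) = (4,5) ∈ E(G2) ✓
  (6,11) → (φ(6),φ(11)) = (5,6) ∈ E(G2) ✓
  (7,8) → (φ(7),φ(8)) = (2,8) ∈ E(G2) ✓
  (7,9) → (φ(7),φ(9)) = (2,4) ∈ E(G2) ✓
  (7,10) → (φ(7),φ(10)) = (1,2) ∈ E(G2) ✓
  (7,11) → (φ(7),φ(11)) = (2,6) ∈ E(G2) ✓
  (8,10) → (φ(8),φ(10)) = (1,8) ∈ E(G2) ✓
  (8,11) → (φ(8),φ(11)) = (6,8) ∈ E(G2) ✓
  (10,11) → (φ(10),φ(11)) = (1,6) ∈ E(G2) ✓
All 31 edges of G1 map to edges of G2, and |E(G1)| = |E(G2)| = 31, so φ is a bijection on edges as well as vertices. Hence G1 ≅ G2.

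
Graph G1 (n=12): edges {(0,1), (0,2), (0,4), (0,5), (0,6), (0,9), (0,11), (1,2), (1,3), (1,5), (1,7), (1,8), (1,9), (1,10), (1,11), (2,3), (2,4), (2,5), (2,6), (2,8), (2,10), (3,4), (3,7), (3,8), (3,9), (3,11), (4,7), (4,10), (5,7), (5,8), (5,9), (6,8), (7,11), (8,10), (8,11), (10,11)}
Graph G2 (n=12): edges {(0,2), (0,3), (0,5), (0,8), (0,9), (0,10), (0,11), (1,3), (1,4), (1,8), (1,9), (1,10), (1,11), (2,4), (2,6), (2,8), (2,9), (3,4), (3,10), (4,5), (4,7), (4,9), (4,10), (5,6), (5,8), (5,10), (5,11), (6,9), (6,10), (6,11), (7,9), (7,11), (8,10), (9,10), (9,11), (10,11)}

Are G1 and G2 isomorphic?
Yes, isomorphic

The graphs are isomorphic.
One valid mapping φ: V(G1) → V(G2): 0→4, 1→10, 2→9, 3→0, 4→2, 5→1, 6→7, 7→8, 8→11, 9→3, 10→6, 11→5

Verify φ preserves adjacency — for each edge of G1, its image is an edge of G2:
  (0,1) → (φ(0),φ(1)) = (4,10) ∈ E(G2) ✓
  (0,2) → (φ(0),φ(2)) = (4,9) ∈ E(G2) ✓
  (0,4) → (φ(0),φ(4)) = (2,4) ∈ E(G2) ✓
  (0,5) → (φ(0),φ(5)) = (1,4) ∈ E(G2) ✓
  (0,6) → (φ(0),φ(6)) = (4,7) ∈ E(G2) ✓
  (0,9) → (φ(0),φ(9)) = (3,4) ∈ E(G2) ✓
  (0,11) → (φ(0),φ(11)) = (4,5) ∈ E(G2) ✓
  (1,2) → (φ(1),φ(2)) = (9,10) ∈ E(G2) ✓
  (1,3) → (φ(1),φ(3)) = (0,10) ∈ E(G2) ✓
  (1,5) → (φ(1),φ(5)) = (1,10) ∈ E(G2) ✓
  (1,7) → (φ(1),φ(7)) = (8,10) ∈ E(G2) ✓
  (1,8) → (φ(1),φ(8)) = (10,11) ∈ E(G2) ✓
  (1,9) → (φ(1),φ(9)) = (3,10) ∈ E(G2) ✓
  (1,10) → (φ(1),φ(10)) = (6,10) ∈ E(G2) ✓
  (1,11) → (φ(1),φ(11)) = (5,10) ∈ E(G2) ✓
  (2,3) → (φ(2),φ(3)) = (0,9) ∈ E(G2) ✓
  (2,4) → (φ(2),φ(4)) = (2,9) ∈ E(G2) ✓
  (2,5) → (φ(2),φ(5)) = (1,9) ∈ E(G2) ✓
  (2,6) → (φ(2),φ(6)) = (7,9) ∈ E(G2) ✓
  (2,8) → (φ(2),φ(8)) = (9,11) ∈ E(G2) ✓
  (2,10) → (φ(2),φ(10)) = (6,9) ∈ E(G2) ✓
  (3,4) → (φ(3),φ(4)) = (0,2) ∈ E(G2) ✓
  (3,7) → (φ(3),φ(7)) = (0,8) ∈ E(G2) ✓
  (3,8) → (φ(3),φ(8)) = (0,11) ∈ E(G2) ✓
  (3,9) → (φ(3),φ(9)) = (0,3) ∈ E(G2) ✓
  (3,11) → (φ(3),φ(11)) = (0,5) ∈ E(G2) ✓
  (4,7) → (φ(4),φ(7)) = (2,8) ∈ E(G2) ✓
  (4,10) → (φ(4),φ(10)) = (2,6) ∈ E(G2) ✓
  (5,7) → (φ(5),φ(7)) = (1,8) ∈ E(G2) ✓
  (5,8) → (φ(5),φ(8)) = (1,11) ∈ E(G2) ✓
  (5,9) → (φ(5),φ(9)) = (1,3) ∈ E(G2) ✓
  (6,8) → (φ(6),φ(8)) = (7,11) ∈ E(G2) ✓
  (7,11) → (φ(7),φ(11)) = (5,8) ∈ E(G2) ✓
  (8,10) → (φ(8),φ(10)) = (6,11) ∈ E(G2) ✓
  (8,11) → (φ(8),φ(11)) = (5,11) ∈ E(G2) ✓
  (10,11) → (φ(10),φ(11)) = (5,6) ∈ E(G2) ✓
All 36 edges of G1 map to edges of G2, and |E(G1)| = |E(G2)| = 36, so φ is a bijection on edges as well as vertices. Hence G1 ≅ G2.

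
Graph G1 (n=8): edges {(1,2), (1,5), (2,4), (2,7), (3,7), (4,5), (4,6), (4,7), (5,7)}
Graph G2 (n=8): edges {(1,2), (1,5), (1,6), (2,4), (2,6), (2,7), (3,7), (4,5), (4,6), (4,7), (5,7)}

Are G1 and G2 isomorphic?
No, not isomorphic

The graphs are NOT isomorphic.

Counting edges: G1 has 9 edge(s); G2 has 11 edge(s).
Edge count is an isomorphism invariant (a bijection on vertices induces a bijection on edges), so differing edge counts rule out isomorphism.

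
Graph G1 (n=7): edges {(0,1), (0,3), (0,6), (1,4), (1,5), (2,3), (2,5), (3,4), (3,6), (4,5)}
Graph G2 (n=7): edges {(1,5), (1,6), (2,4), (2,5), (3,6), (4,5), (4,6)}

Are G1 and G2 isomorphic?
No, not isomorphic

The graphs are NOT isomorphic.

Degrees in G1: deg(0)=3, deg(1)=3, deg(2)=2, deg(3)=4, deg(4)=3, deg(5)=3, deg(6)=2.
Sorted degree sequence of G1: [4, 3, 3, 3, 3, 2, 2].
Degrees in G2: deg(0)=0, deg(1)=2, deg(2)=2, deg(3)=1, deg(4)=3, deg(5)=3, deg(6)=3.
Sorted degree sequence of G2: [3, 3, 3, 2, 2, 1, 0].
The (sorted) degree sequence is an isomorphism invariant, so since G1 and G2 have different degree sequences they cannot be isomorphic.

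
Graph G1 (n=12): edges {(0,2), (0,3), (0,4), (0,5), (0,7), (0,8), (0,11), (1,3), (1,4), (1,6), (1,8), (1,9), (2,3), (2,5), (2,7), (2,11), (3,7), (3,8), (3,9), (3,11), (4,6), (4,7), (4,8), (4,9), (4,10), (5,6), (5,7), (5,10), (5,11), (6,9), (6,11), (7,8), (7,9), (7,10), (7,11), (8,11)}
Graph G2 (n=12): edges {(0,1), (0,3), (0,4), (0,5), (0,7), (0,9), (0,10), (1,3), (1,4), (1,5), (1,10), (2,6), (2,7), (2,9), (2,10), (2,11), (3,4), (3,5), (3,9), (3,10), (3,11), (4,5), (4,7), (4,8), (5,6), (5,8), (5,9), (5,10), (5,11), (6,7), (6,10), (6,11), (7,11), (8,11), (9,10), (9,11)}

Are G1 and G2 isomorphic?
Yes, isomorphic

The graphs are isomorphic.
One valid mapping φ: V(G1) → V(G2): 0→3, 1→2, 2→1, 3→10, 4→11, 5→4, 6→7, 7→5, 8→9, 9→6, 10→8, 11→0

Verify φ preserves adjacency — for each edge of G1, its image is an edge of G2:
  (0,2) → (φ(0),φ(2)) = (1,3) ∈ E(G2) ✓
  (0,3) → (φ(0),φ(3)) = (3,10) ∈ E(G2) ✓
  (0,4) → (φ(0),φ(4)) = (3,11) ∈ E(G2) ✓
  (0,5) → (φ(0),φ(5)) = (3,4) ∈ E(G2) ✓
  (0,7) → (φ(0),φ(7)) = (3,5) ∈ E(G2) ✓
  (0,8) → (φ(0),φ(8)) = (3,9) ∈ E(G2) ✓
  (0,11) → (φ(0),φ(11)) = (0,3) ∈ E(G2) ✓
  (1,3) → (φ(1),φ(3)) = (2,10) ∈ E(G2) ✓
  (1,4) → (φ(1),φ(4)) = (2,11) ∈ E(G2) ✓
  (1,6) → (φ(1),φ(6)) = (2,7) ∈ E(G2) ✓
  (1,8) → (φ(1),φ(8)) = (2,9) ∈ E(G2) ✓
  (1,9) → (φ(1),φ(9)) = (2,6) ∈ E(G2) ✓
  (2,3) → (φ(2),φ(3)) = (1,10) ∈ E(G2) ✓
  (2,5) → (φ(2),φ(5)) = (1,4) ∈ E(G2) ✓
  (2,7) → (φ(2),φ(7)) = (1,5) ∈ E(G2) ✓
  (2,11) → (φ(2),φ(11)) = (0,1) ∈ E(G2) ✓
  (3,7) → (φ(3),φ(7)) = (5,10) ∈ E(G2) ✓
  (3,8) → (φ(3),φ(8)) = (9,10) ∈ E(G2) ✓
  (3,9) → (φ(3),φ(9)) = (6,10) ∈ E(G2) ✓
  (3,11) → (φ(3),φ(11)) = (0,10) ∈ E(G2) ✓
  (4,6) → (φ(4),φ(6)) = (7,11) ∈ E(G2) ✓
  (4,7) → (φ(4),φ(7)) = (5,11) ∈ E(G2) ✓
  (4,8) → (φ(4),φ(8)) = (9,11) ∈ E(G2) ✓
  (4,9) → (φ(4),φ(9)) = (6,11) ∈ E(G2) ✓
  (4,10) → (φ(4),φ(10)) = (8,11) ∈ E(G2) ✓
  (5,6) → (φ(5),φ(6)) = (4,7) ∈ E(G2) ✓
  (5,7) → (φ(5),φ(7)) = (4,5) ∈ E(G2) ✓
  (5,10) → (φ(5),φ(10)) = (4,8) ∈ E(G2) ✓
  (5,11) → (φ(5),φ(11)) = (0,4) ∈ E(G2) ✓
  (6,9) → (φ(6),φ(9)) = (6,7) ∈ E(G2) ✓
  (6,11) → (φ(6),φ(11)) = (0,7) ∈ E(G2) ✓
  (7,8) → (φ(7),φ(8)) = (5,9) ∈ E(G2) ✓
  (7,9) → (φ(7),φ(9)) = (5,6) ∈ E(G2) ✓
  (7,10) → (φ(7),φ(10)) = (5,8) ∈ E(G2) ✓
  (7,11) → (φ(7),φ(11)) = (0,5) ∈ E(G2) ✓
  (8,11) → (φ(8),φ(11)) = (0,9) ∈ E(G2) ✓
All 36 edges of G1 map to edges of G2, and |E(G1)| = |E(G2)| = 36, so φ is a bijection on edges as well as vertices. Hence G1 ≅ G2.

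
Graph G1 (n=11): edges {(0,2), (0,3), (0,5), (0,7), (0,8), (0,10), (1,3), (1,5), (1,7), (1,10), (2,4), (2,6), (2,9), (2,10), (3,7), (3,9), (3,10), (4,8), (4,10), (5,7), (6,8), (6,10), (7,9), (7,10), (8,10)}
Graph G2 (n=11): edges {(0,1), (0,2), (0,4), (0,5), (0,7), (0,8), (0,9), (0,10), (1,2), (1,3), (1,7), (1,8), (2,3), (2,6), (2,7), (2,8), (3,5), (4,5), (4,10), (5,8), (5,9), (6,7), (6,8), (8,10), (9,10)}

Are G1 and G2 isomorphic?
Yes, isomorphic

The graphs are isomorphic.
One valid mapping φ: V(G1) → V(G2): 0→8, 1→7, 2→5, 3→1, 4→4, 5→6, 6→9, 7→2, 8→10, 9→3, 10→0

Verify φ preserves adjacency — for each edge of G1, its image is an edge of G2:
  (0,2) → (φ(0),φ(2)) = (5,8) ∈ E(G2) ✓
  (0,3) → (φ(0),φ(3)) = (1,8) ∈ E(G2) ✓
  (0,5) → (φ(0),φ(5)) = (6,8) ∈ E(G2) ✓
  (0,7) → (φ(0),φ(7)) = (2,8) ∈ E(G2) ✓
  (0,8) → (φ(0),φ(8)) = (8,10) ∈ E(G2) ✓
  (0,10) → (φ(0),φ(10)) = (0,8) ∈ E(G2) ✓
  (1,3) → (φ(1),φ(3)) = (1,7) ∈ E(G2) ✓
  (1,5) → (φ(1),φ(5)) = (6,7) ∈ E(G2) ✓
  (1,7) → (φ(1),φ(7)) = (2,7) ∈ E(G2) ✓
  (1,10) → (φ(1),φ(10)) = (0,7) ∈ E(G2) ✓
  (2,4) → (φ(2),φ(4)) = (4,5) ∈ E(G2) ✓
  (2,6) → (φ(2),φ(6)) = (5,9) ∈ E(G2) ✓
  (2,9) → (φ(2),φ(9)) = (3,5) ∈ E(G2) ✓
  (2,10) → (φ(2),φ(10)) = (0,5) ∈ E(G2) ✓
  (3,7) → (φ(3),φ(7)) = (1,2) ∈ E(G2) ✓
  (3,9) → (φ(3),φ(9)) = (1,3) ∈ E(G2) ✓
  (3,10) → (φ(3),φ(10)) = (0,1) ∈ E(G2) ✓
  (4,8) → (φ(4),φ(8)) = (4,10) ∈ E(G2) ✓
  (4,10) → (φ(4),φ(10)) = (0,4) ∈ E(G2) ✓
  (5,7) → (φ(5),φ(7)) = (2,6) ∈ E(G2) ✓
  (6,8) → (φ(6),φ(8)) = (9,10) ∈ E(G2) ✓
  (6,10) → (φ(6),φ(10)) = (0,9) ∈ E(G2) ✓
  (7,9) → (φ(7),φ(9)) = (2,3) ∈ E(G2) ✓
  (7,10) → (φ(7),φ(10)) = (0,2) ∈ E(G2) ✓
  (8,10) → (φ(8),φ(10)) = (0,10) ∈ E(G2) ✓
All 25 edges of G1 map to edges of G2, and |E(G1)| = |E(G2)| = 25, so φ is a bijection on edges as well as vertices. Hence G1 ≅ G2.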